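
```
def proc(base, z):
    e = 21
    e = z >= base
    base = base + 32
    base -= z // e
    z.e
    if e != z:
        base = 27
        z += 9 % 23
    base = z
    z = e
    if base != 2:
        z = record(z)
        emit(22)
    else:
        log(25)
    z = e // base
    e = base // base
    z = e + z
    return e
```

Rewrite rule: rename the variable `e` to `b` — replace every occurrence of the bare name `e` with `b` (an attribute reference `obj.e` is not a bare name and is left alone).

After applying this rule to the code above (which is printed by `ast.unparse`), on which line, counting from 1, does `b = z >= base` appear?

Transformed code:
def proc(base, z):
    b = 21
    b = z >= base
    base = base + 32
    base -= z // b
    z.e
    if b != z:
        base = 27
        z += 9 % 23
    base = z
    z = b
    if base != 2:
        z = record(z)
        emit(22)
    else:
        log(25)
    z = b // base
    b = base // base
    z = b + z
    return b

3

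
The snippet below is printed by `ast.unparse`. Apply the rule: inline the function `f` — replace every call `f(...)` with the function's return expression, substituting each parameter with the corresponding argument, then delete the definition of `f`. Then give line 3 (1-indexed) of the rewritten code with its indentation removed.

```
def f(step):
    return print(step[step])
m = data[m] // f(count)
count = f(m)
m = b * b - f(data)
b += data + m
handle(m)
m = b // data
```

Transformed code:
m = data[m] // print(count[count])
count = print(m[m])
m = b * b - print(data[data])
b += data + m
handle(m)
m = b // data

m = b * b - print(data[data])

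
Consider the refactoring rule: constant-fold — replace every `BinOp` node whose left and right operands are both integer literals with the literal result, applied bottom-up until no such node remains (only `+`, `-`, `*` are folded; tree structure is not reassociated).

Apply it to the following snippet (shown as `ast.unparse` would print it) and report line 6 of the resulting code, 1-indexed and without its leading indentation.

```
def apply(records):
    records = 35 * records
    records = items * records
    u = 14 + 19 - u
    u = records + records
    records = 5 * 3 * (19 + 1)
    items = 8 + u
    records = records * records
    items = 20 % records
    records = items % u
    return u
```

records = 300

Transformed code:
def apply(records):
    records = 35 * records
    records = items * records
    u = 33 - u
    u = records + records
    records = 300
    items = 8 + u
    records = records * records
    items = 20 % records
    records = items % u
    return u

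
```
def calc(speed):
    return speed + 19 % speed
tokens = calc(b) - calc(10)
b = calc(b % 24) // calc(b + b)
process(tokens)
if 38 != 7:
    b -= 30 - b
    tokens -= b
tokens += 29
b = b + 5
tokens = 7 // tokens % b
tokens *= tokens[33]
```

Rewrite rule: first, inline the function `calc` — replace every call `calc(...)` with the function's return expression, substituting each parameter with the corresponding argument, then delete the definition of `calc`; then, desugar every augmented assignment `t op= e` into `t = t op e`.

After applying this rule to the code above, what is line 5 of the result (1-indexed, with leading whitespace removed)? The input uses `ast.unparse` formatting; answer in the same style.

b = b - (30 - b)

Transformed code:
tokens = b + 19 % b - (10 + 19 % 10)
b = (b % 24 + 19 % (b % 24)) // (b + b + 19 % (b + b))
process(tokens)
if 38 != 7:
    b = b - (30 - b)
    tokens = tokens - b
tokens = tokens + 29
b = b + 5
tokens = 7 // tokens % b
tokens = tokens * tokens[33]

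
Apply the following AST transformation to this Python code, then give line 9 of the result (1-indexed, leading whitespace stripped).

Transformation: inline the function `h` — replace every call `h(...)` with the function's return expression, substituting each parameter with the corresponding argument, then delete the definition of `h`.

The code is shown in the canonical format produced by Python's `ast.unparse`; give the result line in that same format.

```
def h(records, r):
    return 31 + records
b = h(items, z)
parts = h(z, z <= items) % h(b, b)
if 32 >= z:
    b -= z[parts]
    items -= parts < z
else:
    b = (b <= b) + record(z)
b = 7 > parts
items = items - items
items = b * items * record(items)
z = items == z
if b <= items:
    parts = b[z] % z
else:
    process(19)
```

items = items - items

Transformed code:
b = 31 + items
parts = (31 + z) % (31 + b)
if 32 >= z:
    b -= z[parts]
    items -= parts < z
else:
    b = (b <= b) + record(z)
b = 7 > parts
items = items - items
items = b * items * record(items)
z = items == z
if b <= items:
    parts = b[z] % z
else:
    process(19)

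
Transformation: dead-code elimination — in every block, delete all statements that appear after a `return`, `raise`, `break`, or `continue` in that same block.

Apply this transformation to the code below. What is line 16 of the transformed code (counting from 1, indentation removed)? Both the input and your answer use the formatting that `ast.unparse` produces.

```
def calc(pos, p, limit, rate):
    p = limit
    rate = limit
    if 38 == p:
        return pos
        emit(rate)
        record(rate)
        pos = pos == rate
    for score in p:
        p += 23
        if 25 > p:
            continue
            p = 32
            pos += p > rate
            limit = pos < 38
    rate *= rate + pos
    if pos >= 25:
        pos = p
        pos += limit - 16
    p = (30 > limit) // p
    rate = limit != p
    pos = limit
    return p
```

pos = limit

Transformed code:
def calc(pos, p, limit, rate):
    p = limit
    rate = limit
    if 38 == p:
        return pos
    for score in p:
        p += 23
        if 25 > p:
            continue
    rate *= rate + pos
    if pos >= 25:
        pos = p
        pos += limit - 16
    p = (30 > limit) // p
    rate = limit != p
    pos = limit
    return p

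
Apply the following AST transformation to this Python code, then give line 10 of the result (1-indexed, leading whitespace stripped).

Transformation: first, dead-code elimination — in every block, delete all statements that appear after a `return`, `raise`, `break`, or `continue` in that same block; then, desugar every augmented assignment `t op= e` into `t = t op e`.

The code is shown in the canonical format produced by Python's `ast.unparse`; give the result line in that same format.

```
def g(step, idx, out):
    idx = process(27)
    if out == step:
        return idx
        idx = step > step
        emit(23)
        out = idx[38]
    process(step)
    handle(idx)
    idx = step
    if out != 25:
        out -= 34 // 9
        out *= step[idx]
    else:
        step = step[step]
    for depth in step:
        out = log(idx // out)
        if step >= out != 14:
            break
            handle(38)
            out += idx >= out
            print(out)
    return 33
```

out = out * step[idx]

Transformed code:
def g(step, idx, out):
    idx = process(27)
    if out == step:
        return idx
    process(step)
    handle(idx)
    idx = step
    if out != 25:
        out = out - 34 // 9
        out = out * step[idx]
    else:
        step = step[step]
    for depth in step:
        out = log(idx // out)
        if step >= out != 14:
            break
    return 33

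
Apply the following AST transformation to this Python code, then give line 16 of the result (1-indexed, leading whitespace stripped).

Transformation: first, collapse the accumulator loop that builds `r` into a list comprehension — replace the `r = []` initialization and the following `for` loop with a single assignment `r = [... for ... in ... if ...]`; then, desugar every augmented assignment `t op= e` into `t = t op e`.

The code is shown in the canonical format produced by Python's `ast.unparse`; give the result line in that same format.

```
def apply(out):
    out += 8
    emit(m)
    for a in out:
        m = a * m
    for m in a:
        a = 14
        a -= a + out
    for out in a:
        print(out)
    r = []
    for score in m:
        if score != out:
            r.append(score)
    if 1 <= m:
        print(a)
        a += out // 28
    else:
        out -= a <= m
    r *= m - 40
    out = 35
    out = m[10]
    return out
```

out = out - (a <= m)

Transformed code:
def apply(out):
    out = out + 8
    emit(m)
    for a in out:
        m = a * m
    for m in a:
        a = 14
        a = a - (a + out)
    for out in a:
        print(out)
    r = [score for score in m if score != out]
    if 1 <= m:
        print(a)
        a = a + out // 28
    else:
        out = out - (a <= m)
    r = r * (m - 40)
    out = 35
    out = m[10]
    return out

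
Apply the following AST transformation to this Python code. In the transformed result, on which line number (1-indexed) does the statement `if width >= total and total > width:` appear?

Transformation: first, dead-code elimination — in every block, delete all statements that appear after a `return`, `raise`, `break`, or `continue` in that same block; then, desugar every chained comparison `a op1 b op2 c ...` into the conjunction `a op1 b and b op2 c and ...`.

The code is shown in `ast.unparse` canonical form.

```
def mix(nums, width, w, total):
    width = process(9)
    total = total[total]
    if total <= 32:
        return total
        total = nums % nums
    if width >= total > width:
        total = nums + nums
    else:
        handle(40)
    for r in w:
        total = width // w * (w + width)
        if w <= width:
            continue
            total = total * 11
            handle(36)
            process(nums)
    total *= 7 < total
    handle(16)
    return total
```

6

Transformed code:
def mix(nums, width, w, total):
    width = process(9)
    total = total[total]
    if total <= 32:
        return total
    if width >= total and total > width:
        total = nums + nums
    else:
        handle(40)
    for r in w:
        total = width // w * (w + width)
        if w <= width:
            continue
    total *= 7 < total
    handle(16)
    return total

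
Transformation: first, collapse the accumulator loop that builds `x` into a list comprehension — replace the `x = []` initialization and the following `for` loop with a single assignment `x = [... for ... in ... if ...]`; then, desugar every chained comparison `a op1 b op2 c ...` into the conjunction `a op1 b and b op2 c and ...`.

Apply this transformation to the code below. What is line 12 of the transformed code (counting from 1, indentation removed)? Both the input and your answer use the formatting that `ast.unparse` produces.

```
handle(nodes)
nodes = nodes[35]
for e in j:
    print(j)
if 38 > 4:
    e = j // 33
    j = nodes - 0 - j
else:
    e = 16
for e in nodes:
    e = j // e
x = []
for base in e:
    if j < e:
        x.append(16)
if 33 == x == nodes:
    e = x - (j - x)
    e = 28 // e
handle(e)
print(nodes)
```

Transformed code:
handle(nodes)
nodes = nodes[35]
for e in j:
    print(j)
if 38 > 4:
    e = j // 33
    j = nodes - 0 - j
else:
    e = 16
for e in nodes:
    e = j // e
x = [16 for base in e if j < e]
if 33 == x and x == nodes:
    e = x - (j - x)
    e = 28 // e
handle(e)
print(nodes)

x = [16 for base in e if j < e]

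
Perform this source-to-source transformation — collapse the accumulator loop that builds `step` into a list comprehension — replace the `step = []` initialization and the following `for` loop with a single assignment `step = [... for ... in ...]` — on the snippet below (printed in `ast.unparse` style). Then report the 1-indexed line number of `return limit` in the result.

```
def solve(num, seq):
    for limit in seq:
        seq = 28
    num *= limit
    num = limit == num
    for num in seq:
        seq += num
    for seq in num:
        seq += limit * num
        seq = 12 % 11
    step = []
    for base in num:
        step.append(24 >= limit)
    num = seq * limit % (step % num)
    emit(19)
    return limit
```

Transformed code:
def solve(num, seq):
    for limit in seq:
        seq = 28
    num *= limit
    num = limit == num
    for num in seq:
        seq += num
    for seq in num:
        seq += limit * num
        seq = 12 % 11
    step = [24 >= limit for base in num]
    num = seq * limit % (step % num)
    emit(19)
    return limit

14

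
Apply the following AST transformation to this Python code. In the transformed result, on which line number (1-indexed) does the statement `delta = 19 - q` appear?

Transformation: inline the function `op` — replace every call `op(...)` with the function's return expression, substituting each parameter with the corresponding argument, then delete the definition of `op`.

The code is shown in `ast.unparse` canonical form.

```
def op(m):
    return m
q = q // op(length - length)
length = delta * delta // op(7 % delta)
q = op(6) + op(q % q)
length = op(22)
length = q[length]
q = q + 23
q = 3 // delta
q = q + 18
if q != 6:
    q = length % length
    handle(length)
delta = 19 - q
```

12

Transformed code:
q = q // (length - length)
length = delta * delta // (7 % delta)
q = 6 + q % q
length = 22
length = q[length]
q = q + 23
q = 3 // delta
q = q + 18
if q != 6:
    q = length % length
    handle(length)
delta = 19 - q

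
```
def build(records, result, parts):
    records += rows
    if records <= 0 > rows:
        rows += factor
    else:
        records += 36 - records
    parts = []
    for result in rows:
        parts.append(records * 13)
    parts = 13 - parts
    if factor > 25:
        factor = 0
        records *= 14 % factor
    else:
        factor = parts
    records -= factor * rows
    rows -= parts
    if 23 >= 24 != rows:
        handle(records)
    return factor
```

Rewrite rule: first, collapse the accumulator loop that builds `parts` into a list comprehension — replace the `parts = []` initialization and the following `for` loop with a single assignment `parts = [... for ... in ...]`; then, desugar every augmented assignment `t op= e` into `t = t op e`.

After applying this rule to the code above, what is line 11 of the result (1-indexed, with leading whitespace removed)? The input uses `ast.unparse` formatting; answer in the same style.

Transformed code:
def build(records, result, parts):
    records = records + rows
    if records <= 0 > rows:
        rows = rows + factor
    else:
        records = records + (36 - records)
    parts = [records * 13 for result in rows]
    parts = 13 - parts
    if factor > 25:
        factor = 0
        records = records * (14 % factor)
    else:
        factor = parts
    records = records - factor * rows
    rows = rows - parts
    if 23 >= 24 != rows:
        handle(records)
    return factor

records = records * (14 % factor)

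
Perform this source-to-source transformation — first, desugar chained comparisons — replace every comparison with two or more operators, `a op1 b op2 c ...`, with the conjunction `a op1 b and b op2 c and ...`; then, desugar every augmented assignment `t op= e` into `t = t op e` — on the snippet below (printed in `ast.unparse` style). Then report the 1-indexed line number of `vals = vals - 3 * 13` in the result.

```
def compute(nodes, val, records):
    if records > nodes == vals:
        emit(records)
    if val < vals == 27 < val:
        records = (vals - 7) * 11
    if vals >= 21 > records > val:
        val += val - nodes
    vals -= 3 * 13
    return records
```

Transformed code:
def compute(nodes, val, records):
    if records > nodes and nodes == vals:
        emit(records)
    if val < vals and vals == 27 and (27 < val):
        records = (vals - 7) * 11
    if vals >= 21 and 21 > records and (records > val):
        val = val + (val - nodes)
    vals = vals - 3 * 13
    return records

8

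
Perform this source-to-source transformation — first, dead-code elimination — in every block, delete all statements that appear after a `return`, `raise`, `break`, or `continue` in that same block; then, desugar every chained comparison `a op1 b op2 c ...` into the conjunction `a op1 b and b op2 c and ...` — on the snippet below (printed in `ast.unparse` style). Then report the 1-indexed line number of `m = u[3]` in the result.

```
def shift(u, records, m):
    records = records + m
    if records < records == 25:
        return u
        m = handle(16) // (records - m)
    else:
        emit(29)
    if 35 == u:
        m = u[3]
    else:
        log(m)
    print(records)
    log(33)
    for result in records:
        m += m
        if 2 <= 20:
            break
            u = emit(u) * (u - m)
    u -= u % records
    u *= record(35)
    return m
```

Transformed code:
def shift(u, records, m):
    records = records + m
    if records < records and records == 25:
        return u
    else:
        emit(29)
    if 35 == u:
        m = u[3]
    else:
        log(m)
    print(records)
    log(33)
    for result in records:
        m += m
        if 2 <= 20:
            break
    u -= u % records
    u *= record(35)
    return m

8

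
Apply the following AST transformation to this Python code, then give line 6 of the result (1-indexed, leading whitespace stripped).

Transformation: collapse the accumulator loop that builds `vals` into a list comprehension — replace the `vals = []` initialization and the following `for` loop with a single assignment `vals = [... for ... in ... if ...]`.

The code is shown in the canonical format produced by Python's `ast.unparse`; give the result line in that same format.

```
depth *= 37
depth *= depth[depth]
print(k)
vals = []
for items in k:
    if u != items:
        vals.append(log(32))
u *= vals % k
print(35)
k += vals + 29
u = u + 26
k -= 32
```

print(35)

Transformed code:
depth *= 37
depth *= depth[depth]
print(k)
vals = [log(32) for items in k if u != items]
u *= vals % k
print(35)
k += vals + 29
u = u + 26
k -= 32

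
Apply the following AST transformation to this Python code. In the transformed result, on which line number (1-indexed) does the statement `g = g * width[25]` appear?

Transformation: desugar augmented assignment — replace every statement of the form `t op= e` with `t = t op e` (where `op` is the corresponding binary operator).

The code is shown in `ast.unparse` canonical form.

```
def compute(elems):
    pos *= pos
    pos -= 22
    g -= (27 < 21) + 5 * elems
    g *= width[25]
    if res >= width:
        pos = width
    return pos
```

Transformed code:
def compute(elems):
    pos = pos * pos
    pos = pos - 22
    g = g - ((27 < 21) + 5 * elems)
    g = g * width[25]
    if res >= width:
        pos = width
    return pos

5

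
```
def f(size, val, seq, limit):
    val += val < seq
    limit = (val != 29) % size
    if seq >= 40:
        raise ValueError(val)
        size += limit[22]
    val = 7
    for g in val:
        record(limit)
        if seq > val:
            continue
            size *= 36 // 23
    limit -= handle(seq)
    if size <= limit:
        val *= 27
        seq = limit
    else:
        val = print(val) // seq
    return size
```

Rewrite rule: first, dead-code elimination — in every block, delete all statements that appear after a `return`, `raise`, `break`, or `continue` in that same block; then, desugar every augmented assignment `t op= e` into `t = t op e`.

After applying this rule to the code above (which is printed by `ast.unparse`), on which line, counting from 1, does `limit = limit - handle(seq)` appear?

Transformed code:
def f(size, val, seq, limit):
    val = val + (val < seq)
    limit = (val != 29) % size
    if seq >= 40:
        raise ValueError(val)
    val = 7
    for g in val:
        record(limit)
        if seq > val:
            continue
    limit = limit - handle(seq)
    if size <= limit:
        val = val * 27
        seq = limit
    else:
        val = print(val) // seq
    return size

11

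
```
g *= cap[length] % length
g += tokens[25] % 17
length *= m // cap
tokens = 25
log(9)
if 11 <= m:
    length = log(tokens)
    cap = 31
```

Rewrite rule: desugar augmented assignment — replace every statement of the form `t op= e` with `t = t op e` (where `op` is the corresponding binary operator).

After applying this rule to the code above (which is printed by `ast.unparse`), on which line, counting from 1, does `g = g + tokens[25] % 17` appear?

2

Transformed code:
g = g * (cap[length] % length)
g = g + tokens[25] % 17
length = length * (m // cap)
tokens = 25
log(9)
if 11 <= m:
    length = log(tokens)
    cap = 31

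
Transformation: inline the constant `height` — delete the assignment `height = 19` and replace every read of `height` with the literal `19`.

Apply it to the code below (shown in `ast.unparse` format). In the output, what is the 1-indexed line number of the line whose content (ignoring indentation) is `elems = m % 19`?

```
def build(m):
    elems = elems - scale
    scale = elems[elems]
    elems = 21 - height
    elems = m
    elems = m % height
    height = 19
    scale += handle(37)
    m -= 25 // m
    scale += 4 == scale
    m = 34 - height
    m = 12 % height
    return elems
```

6

Transformed code:
def build(m):
    elems = elems - scale
    scale = elems[elems]
    elems = 21 - 19
    elems = m
    elems = m % 19
    scale += handle(37)
    m -= 25 // m
    scale += 4 == scale
    m = 34 - 19
    m = 12 % 19
    return elems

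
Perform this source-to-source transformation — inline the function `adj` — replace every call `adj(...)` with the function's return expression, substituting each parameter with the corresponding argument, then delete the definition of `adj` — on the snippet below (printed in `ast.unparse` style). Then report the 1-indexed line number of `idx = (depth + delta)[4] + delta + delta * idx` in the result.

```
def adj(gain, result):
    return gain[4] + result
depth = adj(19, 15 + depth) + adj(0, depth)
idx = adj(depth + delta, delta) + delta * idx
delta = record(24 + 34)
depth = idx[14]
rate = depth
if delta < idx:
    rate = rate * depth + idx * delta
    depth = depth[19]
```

2

Transformed code:
depth = 19[4] + (15 + depth) + (0[4] + depth)
idx = (depth + delta)[4] + delta + delta * idx
delta = record(24 + 34)
depth = idx[14]
rate = depth
if delta < idx:
    rate = rate * depth + idx * delta
    depth = depth[19]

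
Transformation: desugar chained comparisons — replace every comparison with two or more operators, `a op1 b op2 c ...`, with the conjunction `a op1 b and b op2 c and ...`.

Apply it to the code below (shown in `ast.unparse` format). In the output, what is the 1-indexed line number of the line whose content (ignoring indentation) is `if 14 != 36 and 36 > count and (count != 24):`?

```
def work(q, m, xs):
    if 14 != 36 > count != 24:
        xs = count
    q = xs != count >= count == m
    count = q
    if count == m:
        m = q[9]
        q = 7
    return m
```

2

Transformed code:
def work(q, m, xs):
    if 14 != 36 and 36 > count and (count != 24):
        xs = count
    q = xs != count and count >= count and (count == m)
    count = q
    if count == m:
        m = q[9]
        q = 7
    return m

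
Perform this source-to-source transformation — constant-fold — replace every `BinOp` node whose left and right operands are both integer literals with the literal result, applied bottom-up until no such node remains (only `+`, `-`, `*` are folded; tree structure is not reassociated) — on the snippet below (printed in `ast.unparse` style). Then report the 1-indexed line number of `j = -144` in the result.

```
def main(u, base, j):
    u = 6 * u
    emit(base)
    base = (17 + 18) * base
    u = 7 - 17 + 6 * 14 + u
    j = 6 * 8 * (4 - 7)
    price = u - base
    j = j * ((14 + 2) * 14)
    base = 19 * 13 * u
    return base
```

Transformed code:
def main(u, base, j):
    u = 6 * u
    emit(base)
    base = 35 * base
    u = 74 + u
    j = -144
    price = u - base
    j = j * 224
    base = 247 * u
    return base

6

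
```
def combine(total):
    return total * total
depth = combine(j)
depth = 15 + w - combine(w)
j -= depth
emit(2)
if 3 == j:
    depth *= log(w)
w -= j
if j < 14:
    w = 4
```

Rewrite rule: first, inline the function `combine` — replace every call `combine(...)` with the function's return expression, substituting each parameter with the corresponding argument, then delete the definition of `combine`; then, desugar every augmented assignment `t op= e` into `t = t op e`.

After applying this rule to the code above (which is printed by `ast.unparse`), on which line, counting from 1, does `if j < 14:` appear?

8

Transformed code:
depth = j * j
depth = 15 + w - w * w
j = j - depth
emit(2)
if 3 == j:
    depth = depth * log(w)
w = w - j
if j < 14:
    w = 4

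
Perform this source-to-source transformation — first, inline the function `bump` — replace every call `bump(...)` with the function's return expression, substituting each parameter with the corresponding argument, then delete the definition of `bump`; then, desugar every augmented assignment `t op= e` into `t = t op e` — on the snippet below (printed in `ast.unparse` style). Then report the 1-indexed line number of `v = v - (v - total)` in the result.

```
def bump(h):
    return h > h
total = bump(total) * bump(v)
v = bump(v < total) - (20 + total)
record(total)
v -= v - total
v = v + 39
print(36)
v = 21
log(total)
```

Transformed code:
total = (total > total) * (v > v)
v = ((v < total) > (v < total)) - (20 + total)
record(total)
v = v - (v - total)
v = v + 39
print(36)
v = 21
log(total)

4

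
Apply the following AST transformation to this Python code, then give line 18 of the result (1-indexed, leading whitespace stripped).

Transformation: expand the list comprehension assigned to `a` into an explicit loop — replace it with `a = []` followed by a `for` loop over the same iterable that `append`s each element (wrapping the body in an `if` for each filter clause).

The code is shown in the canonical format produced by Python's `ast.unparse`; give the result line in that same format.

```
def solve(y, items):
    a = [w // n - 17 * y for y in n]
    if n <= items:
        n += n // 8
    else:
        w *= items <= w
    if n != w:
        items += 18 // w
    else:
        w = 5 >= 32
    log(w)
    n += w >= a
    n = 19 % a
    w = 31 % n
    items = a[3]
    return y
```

Transformed code:
def solve(y, items):
    a = []
    for y in n:
        a.append(w // n - 17 * y)
    if n <= items:
        n += n // 8
    else:
        w *= items <= w
    if n != w:
        items += 18 // w
    else:
        w = 5 >= 32
    log(w)
    n += w >= a
    n = 19 % a
    w = 31 % n
    items = a[3]
    return y

return y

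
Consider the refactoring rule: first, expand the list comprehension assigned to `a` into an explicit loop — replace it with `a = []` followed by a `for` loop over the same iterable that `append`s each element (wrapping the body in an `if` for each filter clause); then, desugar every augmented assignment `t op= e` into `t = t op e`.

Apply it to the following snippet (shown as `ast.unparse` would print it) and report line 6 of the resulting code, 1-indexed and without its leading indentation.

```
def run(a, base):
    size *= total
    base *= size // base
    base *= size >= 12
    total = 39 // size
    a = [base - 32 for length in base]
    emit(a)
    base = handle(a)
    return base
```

Transformed code:
def run(a, base):
    size = size * total
    base = base * (size // base)
    base = base * (size >= 12)
    total = 39 // size
    a = []
    for length in base:
        a.append(base - 32)
    emit(a)
    base = handle(a)
    return base

a = []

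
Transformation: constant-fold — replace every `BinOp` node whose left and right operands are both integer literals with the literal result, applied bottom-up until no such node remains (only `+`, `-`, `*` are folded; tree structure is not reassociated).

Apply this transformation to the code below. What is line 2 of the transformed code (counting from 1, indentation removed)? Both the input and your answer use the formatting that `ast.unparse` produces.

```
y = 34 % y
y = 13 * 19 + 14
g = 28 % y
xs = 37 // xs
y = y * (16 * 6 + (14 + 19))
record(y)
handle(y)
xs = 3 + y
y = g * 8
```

y = 261

Transformed code:
y = 34 % y
y = 261
g = 28 % y
xs = 37 // xs
y = y * 129
record(y)
handle(y)
xs = 3 + y
y = g * 8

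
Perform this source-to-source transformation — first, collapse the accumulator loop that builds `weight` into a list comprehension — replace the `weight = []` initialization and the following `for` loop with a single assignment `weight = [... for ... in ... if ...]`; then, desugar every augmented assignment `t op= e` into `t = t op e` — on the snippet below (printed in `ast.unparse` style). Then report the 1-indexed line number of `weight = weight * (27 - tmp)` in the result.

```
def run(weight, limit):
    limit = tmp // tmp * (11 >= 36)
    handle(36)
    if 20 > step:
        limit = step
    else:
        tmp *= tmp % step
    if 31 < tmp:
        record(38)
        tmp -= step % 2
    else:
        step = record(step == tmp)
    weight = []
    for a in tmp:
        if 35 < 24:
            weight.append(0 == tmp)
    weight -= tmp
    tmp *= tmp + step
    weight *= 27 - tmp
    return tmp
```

16

Transformed code:
def run(weight, limit):
    limit = tmp // tmp * (11 >= 36)
    handle(36)
    if 20 > step:
        limit = step
    else:
        tmp = tmp * (tmp % step)
    if 31 < tmp:
        record(38)
        tmp = tmp - step % 2
    else:
        step = record(step == tmp)
    weight = [0 == tmp for a in tmp if 35 < 24]
    weight = weight - tmp
    tmp = tmp * (tmp + step)
    weight = weight * (27 - tmp)
    return tmp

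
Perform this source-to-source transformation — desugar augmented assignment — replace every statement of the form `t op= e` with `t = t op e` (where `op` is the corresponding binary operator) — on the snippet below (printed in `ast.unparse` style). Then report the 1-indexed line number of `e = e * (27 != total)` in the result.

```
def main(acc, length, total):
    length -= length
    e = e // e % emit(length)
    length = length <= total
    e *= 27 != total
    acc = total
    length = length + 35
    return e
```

Transformed code:
def main(acc, length, total):
    length = length - length
    e = e // e % emit(length)
    length = length <= total
    e = e * (27 != total)
    acc = total
    length = length + 35
    return e

5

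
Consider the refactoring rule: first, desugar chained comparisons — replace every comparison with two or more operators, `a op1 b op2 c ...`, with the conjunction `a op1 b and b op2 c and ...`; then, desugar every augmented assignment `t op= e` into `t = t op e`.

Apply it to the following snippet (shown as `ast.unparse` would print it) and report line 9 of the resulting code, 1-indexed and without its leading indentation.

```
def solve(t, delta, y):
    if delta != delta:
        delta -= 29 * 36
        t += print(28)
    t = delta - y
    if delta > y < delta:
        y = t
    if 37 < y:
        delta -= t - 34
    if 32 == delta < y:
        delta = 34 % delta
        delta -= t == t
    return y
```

delta = delta - (t - 34)

Transformed code:
def solve(t, delta, y):
    if delta != delta:
        delta = delta - 29 * 36
        t = t + print(28)
    t = delta - y
    if delta > y and y < delta:
        y = t
    if 37 < y:
        delta = delta - (t - 34)
    if 32 == delta and delta < y:
        delta = 34 % delta
        delta = delta - (t == t)
    return y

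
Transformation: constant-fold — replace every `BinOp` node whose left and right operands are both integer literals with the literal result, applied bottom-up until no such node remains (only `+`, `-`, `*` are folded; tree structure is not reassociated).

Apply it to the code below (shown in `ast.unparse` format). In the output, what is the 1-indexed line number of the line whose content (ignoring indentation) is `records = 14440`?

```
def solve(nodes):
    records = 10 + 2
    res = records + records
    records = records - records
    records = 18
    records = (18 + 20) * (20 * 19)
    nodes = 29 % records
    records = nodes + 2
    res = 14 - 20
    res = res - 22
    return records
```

Transformed code:
def solve(nodes):
    records = 12
    res = records + records
    records = records - records
    records = 18
    records = 14440
    nodes = 29 % records
    records = nodes + 2
    res = -6
    res = res - 22
    return records

6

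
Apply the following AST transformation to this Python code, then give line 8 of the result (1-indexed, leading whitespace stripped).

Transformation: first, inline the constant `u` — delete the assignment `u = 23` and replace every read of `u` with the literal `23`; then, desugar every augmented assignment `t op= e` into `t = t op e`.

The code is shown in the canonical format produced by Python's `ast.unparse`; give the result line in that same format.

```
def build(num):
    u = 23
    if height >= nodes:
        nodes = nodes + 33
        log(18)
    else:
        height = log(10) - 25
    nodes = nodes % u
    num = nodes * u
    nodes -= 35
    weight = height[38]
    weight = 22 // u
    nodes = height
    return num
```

Transformed code:
def build(num):
    if height >= nodes:
        nodes = nodes + 33
        log(18)
    else:
        height = log(10) - 25
    nodes = nodes % 23
    num = nodes * 23
    nodes = nodes - 35
    weight = height[38]
    weight = 22 // 23
    nodes = height
    return num

num = nodes * 23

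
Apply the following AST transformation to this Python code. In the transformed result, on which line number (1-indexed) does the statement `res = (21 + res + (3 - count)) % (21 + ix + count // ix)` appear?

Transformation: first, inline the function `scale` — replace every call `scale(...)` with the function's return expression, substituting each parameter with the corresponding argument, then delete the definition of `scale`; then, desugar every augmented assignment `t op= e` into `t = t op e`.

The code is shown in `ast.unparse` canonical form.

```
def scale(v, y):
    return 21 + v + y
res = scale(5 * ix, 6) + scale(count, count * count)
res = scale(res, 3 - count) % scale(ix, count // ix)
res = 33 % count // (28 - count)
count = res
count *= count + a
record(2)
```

2

Transformed code:
res = 21 + 5 * ix + 6 + (21 + count + count * count)
res = (21 + res + (3 - count)) % (21 + ix + count // ix)
res = 33 % count // (28 - count)
count = res
count = count * (count + a)
record(2)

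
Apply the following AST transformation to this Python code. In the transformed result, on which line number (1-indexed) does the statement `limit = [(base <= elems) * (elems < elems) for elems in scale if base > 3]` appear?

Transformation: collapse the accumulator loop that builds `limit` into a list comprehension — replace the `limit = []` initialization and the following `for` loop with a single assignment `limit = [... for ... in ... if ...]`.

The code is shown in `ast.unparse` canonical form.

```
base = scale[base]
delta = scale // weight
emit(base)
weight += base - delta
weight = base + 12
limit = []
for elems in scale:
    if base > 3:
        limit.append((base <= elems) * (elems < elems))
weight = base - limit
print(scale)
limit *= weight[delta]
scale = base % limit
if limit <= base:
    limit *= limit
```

6

Transformed code:
base = scale[base]
delta = scale // weight
emit(base)
weight += base - delta
weight = base + 12
limit = [(base <= elems) * (elems < elems) for elems in scale if base > 3]
weight = base - limit
print(scale)
limit *= weight[delta]
scale = base % limit
if limit <= base:
    limit *= limit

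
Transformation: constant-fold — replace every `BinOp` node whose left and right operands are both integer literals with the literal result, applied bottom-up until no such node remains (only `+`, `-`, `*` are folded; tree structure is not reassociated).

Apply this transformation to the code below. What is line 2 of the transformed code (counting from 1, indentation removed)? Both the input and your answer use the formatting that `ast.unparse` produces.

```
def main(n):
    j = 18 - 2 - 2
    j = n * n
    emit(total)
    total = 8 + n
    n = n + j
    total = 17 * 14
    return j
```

Transformed code:
def main(n):
    j = 14
    j = n * n
    emit(total)
    total = 8 + n
    n = n + j
    total = 238
    return j

j = 14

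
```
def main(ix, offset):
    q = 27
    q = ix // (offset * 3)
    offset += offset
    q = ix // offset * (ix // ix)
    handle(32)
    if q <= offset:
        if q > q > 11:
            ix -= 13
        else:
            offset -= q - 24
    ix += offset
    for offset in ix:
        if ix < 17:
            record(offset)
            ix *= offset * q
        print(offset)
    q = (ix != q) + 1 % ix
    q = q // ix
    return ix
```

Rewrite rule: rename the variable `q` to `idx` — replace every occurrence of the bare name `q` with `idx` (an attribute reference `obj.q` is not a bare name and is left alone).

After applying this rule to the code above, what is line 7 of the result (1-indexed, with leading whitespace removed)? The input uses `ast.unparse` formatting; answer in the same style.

Transformed code:
def main(ix, offset):
    idx = 27
    idx = ix // (offset * 3)
    offset += offset
    idx = ix // offset * (ix // ix)
    handle(32)
    if idx <= offset:
        if idx > idx > 11:
            ix -= 13
        else:
            offset -= idx - 24
    ix += offset
    for offset in ix:
        if ix < 17:
            record(offset)
            ix *= offset * idx
        print(offset)
    idx = (ix != idx) + 1 % ix
    idx = idx // ix
    return ix

if idx <= offset:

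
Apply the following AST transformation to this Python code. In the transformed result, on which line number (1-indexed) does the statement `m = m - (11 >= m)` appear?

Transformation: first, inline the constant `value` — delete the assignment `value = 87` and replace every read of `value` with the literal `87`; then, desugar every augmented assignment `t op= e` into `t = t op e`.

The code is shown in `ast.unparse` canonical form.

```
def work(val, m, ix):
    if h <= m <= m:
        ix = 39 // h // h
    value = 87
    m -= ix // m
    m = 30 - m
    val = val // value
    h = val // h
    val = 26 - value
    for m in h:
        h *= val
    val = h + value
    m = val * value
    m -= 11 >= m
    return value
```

13

Transformed code:
def work(val, m, ix):
    if h <= m <= m:
        ix = 39 // h // h
    m = m - ix // m
    m = 30 - m
    val = val // 87
    h = val // h
    val = 26 - 87
    for m in h:
        h = h * val
    val = h + 87
    m = val * 87
    m = m - (11 >= m)
    return 87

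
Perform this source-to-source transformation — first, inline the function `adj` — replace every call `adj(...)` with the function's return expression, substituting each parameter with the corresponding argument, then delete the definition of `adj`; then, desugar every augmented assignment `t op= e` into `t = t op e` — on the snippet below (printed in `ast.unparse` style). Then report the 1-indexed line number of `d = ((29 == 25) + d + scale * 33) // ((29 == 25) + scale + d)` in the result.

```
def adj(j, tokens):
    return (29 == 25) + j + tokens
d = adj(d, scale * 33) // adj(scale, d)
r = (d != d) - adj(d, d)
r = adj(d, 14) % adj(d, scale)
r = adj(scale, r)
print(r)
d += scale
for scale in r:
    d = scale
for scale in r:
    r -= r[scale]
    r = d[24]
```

1

Transformed code:
d = ((29 == 25) + d + scale * 33) // ((29 == 25) + scale + d)
r = (d != d) - ((29 == 25) + d + d)
r = ((29 == 25) + d + 14) % ((29 == 25) + d + scale)
r = (29 == 25) + scale + r
print(r)
d = d + scale
for scale in r:
    d = scale
for scale in r:
    r = r - r[scale]
    r = d[24]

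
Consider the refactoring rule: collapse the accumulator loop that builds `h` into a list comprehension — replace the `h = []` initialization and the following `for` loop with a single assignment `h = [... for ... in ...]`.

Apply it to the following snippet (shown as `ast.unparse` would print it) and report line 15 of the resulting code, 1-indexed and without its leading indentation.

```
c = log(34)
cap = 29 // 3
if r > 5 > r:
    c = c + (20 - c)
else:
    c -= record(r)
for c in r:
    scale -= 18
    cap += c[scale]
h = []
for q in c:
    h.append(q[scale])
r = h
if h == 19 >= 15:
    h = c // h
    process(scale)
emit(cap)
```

emit(cap)

Transformed code:
c = log(34)
cap = 29 // 3
if r > 5 > r:
    c = c + (20 - c)
else:
    c -= record(r)
for c in r:
    scale -= 18
    cap += c[scale]
h = [q[scale] for q in c]
r = h
if h == 19 >= 15:
    h = c // h
    process(scale)
emit(cap)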